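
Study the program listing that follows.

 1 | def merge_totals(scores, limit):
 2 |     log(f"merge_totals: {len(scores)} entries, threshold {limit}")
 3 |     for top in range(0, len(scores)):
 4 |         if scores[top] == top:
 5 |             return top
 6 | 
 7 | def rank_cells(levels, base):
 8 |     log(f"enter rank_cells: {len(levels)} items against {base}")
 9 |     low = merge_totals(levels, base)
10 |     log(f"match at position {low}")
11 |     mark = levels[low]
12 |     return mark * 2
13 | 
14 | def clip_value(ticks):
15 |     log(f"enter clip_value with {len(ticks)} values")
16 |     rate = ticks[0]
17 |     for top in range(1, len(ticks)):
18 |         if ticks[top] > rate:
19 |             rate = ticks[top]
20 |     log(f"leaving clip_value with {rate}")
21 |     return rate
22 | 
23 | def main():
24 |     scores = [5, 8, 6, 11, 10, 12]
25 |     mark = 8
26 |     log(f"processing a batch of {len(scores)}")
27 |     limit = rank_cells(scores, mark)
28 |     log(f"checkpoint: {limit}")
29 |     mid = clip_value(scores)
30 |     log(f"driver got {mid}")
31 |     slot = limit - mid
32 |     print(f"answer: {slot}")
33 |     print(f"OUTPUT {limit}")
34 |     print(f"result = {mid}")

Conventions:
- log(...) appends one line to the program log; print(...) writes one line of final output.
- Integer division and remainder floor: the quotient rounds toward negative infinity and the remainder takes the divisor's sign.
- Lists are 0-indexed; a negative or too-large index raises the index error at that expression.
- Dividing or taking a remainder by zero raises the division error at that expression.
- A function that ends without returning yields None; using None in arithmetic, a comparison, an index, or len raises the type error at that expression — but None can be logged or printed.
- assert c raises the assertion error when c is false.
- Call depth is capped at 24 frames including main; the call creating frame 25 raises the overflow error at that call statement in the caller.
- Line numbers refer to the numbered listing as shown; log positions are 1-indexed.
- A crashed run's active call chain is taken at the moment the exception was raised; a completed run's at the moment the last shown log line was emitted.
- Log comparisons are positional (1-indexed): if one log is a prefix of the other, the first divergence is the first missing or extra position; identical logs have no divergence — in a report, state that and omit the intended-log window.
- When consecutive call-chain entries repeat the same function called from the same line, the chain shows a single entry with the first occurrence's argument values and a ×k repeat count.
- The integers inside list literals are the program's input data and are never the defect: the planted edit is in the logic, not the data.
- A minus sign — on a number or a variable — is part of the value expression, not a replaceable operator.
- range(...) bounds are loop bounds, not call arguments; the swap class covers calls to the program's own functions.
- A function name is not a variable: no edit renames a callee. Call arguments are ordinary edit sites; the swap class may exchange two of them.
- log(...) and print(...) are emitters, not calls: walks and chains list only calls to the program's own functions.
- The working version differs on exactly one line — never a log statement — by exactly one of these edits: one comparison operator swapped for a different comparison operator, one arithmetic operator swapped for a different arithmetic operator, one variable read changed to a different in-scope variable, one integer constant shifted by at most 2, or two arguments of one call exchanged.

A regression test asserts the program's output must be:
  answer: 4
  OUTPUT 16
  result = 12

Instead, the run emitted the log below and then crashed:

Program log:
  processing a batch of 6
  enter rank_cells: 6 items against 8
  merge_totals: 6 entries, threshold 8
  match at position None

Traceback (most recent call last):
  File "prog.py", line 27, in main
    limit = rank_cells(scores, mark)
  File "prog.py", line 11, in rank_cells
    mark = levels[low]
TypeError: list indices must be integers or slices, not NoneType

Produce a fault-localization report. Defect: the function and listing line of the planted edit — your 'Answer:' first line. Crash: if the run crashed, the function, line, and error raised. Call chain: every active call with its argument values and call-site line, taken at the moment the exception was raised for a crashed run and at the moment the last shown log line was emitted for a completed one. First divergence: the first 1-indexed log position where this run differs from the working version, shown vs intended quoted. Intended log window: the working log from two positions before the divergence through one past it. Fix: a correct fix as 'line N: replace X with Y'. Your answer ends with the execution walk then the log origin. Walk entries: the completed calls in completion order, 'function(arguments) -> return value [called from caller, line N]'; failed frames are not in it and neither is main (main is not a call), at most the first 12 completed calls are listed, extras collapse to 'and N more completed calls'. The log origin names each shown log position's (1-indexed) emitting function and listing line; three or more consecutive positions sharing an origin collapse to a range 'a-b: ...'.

Answer: the defect is in merge_totals at line 4.
Key fact: The log first diverges at position 4: the faulty run prints 'match at position None' where the working version prints 'match at position 1'.
Crash: rank_cells, line 11, TypeError.
Call chain: main -> rank_cells([5, 8, 6, 11, 10, 12], 8) (called at line 27).
First divergence: position 4 — shown 'match at position None', intended 'match at position 1'.
Intended log window:
  2: enter rank_cells: 6 items against 8
  3: merge_totals: 6 entries, threshold 8
  4: match at position 1
  5: checkpoint: 16
Execution walk:
  merge_totals([5, 8, 6, 11, 10, 12], 8) -> None  [called from rank_cells, line 9]
Log line origins:
  1: emitted by main (line 26)
  2: emitted by rank_cells (line 8)
  3: emitted by merge_totals (line 2)
  4: emitted by rank_cells (line 10)
A correct fix: line 4: replace `scores[top] == top` with `scores[top] == limit`.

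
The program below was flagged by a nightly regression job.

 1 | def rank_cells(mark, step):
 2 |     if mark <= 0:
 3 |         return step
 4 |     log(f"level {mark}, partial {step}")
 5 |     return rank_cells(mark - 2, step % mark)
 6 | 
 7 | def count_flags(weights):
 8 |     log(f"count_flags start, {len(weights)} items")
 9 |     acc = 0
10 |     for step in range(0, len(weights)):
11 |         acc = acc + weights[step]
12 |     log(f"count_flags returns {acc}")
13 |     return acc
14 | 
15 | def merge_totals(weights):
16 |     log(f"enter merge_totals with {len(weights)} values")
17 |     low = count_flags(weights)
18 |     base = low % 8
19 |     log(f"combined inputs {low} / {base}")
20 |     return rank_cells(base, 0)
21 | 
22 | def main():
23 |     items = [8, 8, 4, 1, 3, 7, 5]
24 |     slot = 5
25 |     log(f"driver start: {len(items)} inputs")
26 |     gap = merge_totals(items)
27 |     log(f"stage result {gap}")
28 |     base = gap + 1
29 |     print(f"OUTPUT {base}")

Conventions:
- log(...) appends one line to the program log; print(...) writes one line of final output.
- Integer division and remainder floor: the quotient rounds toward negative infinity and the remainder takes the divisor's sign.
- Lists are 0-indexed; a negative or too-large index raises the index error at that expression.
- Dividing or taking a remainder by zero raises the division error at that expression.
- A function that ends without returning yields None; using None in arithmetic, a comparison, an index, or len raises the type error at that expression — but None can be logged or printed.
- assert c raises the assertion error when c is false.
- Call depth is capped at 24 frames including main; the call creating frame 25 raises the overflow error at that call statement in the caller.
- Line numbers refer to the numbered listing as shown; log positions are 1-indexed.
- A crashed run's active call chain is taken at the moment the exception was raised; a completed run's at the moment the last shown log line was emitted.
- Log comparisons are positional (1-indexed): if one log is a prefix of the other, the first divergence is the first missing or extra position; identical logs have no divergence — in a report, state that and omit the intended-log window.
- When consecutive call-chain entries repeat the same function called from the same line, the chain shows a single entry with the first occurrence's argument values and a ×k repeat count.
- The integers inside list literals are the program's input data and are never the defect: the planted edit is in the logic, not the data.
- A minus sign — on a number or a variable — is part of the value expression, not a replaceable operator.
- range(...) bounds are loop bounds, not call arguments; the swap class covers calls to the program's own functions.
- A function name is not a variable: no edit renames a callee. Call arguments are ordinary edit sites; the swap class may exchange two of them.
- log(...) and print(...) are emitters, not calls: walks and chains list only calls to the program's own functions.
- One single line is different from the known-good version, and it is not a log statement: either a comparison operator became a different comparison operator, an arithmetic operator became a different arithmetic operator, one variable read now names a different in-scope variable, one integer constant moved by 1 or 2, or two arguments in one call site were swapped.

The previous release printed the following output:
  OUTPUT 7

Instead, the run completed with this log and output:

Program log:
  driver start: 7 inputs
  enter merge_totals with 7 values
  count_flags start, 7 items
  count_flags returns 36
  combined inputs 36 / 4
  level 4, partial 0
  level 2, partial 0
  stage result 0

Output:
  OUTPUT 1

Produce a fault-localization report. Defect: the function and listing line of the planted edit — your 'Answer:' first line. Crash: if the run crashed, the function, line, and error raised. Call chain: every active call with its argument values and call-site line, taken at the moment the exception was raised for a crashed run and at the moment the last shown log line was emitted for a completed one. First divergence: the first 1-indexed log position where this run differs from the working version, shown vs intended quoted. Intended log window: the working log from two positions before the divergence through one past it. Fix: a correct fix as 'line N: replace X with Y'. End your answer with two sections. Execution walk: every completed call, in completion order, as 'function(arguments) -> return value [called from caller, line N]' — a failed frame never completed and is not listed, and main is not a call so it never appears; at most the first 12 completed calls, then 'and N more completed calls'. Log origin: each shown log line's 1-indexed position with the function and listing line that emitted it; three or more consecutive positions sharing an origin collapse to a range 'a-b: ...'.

Answer: the defect is in rank_cells at line 5.
Core observation: Everything matches until log position 7, which reads 'level 2, partial 0' in place of 'level 2, partial 4'.
Call chain: main.
First divergence: position 7 — the shown line 'level 2, partial 0' should read 'level 2, partial 4'.
Intended log window:
  5: combined inputs 36 / 4
  6: level 4, partial 0
  7: level 2, partial 4
  8: stage result 6
Execution walk:
  count_flags([8, 8, 4, 1, 3, 7, 5]) -> 36  [called from merge_totals, line 17]
  rank_cells(0, 0) -> 0  [called from rank_cells, line 5]
  rank_cells(2, 0) -> 0  [called from rank_cells, line 5]
  rank_cells(4, 0) -> 0  [called from merge_totals, line 20]
  merge_totals([8, 8, 4, 1, 3, 7, 5]) -> 0  [called from main, line 26]
Log origin:
  1: logged in main at line 25
  2: logged in merge_totals at line 16
  3: logged in count_flags at line 8
  4: logged in count_flags at line 12
  5: logged in merge_totals at line 19
  6: logged in rank_cells at line 4
  7: logged in rank_cells at line 4
  8: logged in main at line 27
A correct fix: line 5: replace `%` with `+`.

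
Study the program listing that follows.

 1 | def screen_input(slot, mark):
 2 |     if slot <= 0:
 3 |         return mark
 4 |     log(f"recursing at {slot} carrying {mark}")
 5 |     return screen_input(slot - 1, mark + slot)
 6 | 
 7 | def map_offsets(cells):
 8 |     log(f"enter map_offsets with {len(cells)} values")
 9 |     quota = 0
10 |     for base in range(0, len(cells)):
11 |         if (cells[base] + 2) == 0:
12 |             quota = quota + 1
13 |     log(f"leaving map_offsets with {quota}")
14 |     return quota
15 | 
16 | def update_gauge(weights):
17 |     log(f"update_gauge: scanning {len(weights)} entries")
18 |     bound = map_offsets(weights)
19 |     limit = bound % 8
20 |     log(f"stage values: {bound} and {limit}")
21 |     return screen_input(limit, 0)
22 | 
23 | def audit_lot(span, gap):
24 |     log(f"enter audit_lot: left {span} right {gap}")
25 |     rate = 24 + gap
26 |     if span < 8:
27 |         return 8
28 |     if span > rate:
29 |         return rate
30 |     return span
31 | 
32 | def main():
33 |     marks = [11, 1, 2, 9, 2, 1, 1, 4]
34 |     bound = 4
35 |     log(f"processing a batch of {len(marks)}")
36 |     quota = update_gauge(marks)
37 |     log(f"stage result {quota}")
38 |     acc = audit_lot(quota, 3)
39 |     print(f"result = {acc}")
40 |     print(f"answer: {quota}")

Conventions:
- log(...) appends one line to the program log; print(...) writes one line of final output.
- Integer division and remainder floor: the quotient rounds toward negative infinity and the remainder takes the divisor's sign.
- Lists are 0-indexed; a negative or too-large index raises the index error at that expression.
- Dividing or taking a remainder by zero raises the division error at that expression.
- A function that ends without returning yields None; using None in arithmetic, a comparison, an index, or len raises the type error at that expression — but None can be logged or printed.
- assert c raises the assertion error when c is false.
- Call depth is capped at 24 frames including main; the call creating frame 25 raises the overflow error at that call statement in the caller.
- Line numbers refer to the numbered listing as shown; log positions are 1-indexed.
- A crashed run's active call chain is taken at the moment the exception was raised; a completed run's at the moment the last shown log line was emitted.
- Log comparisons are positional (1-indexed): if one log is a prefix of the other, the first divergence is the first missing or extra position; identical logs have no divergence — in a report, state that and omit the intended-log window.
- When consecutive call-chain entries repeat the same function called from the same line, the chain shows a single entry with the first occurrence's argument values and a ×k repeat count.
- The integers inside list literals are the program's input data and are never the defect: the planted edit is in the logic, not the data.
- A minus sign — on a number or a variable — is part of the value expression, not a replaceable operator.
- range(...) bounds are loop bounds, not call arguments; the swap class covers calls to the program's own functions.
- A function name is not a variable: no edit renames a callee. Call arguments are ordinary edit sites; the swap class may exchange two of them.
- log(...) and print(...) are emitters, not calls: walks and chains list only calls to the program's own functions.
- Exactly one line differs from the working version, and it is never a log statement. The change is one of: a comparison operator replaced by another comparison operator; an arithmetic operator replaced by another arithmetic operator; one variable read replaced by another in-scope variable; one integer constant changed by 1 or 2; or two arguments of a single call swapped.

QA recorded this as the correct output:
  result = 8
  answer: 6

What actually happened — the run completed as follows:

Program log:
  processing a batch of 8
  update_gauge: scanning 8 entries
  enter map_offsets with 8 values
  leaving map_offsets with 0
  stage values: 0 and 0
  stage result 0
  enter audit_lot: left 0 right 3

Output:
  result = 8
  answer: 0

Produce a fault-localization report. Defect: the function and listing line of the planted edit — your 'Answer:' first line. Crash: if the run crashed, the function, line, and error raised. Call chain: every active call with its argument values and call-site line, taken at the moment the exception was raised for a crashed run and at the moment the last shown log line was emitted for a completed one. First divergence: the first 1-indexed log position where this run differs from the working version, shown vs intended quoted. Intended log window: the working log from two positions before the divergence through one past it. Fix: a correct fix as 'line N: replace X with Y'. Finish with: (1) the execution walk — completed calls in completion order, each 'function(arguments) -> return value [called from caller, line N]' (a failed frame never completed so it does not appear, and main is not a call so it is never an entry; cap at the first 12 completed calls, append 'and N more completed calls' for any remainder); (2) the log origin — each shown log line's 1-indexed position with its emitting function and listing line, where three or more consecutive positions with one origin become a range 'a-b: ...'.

Answer: the defect is in map_offsets at line 11.
Core observation: At log position 4 the runs split — shown 'leaving map_offsets with 0', but the working version logs 'leaving map_offsets with 3'.
Call chain: main -> audit_lot(0, 3) (called at line 38).
First divergence: position 4 — shown 'leaving map_offsets with 0', intended 'leaving map_offsets with 3'.
Intended log window:
  2: update_gauge: scanning 8 entries
  3: enter map_offsets with 8 values
  4: leaving map_offsets with 3
  5: stage values: 3 and 3
Execution walk:
  map_offsets([11, 1, 2, 9, 2, 1, 1, 4]) -> 0  [called from update_gauge, line 18]
  screen_input(0, 0) -> 0  [called from update_gauge, line 21]
  update_gauge([11, 1, 2, 9, 2, 1, 1, 4]) -> 0  [called from main, line 36]
  audit_lot(0, 3) -> 8  [called from main, line 38]
Origin of each log line:
  1: from main, line 35
  2: from update_gauge, line 17
  3: from map_offsets, line 8
  4: from map_offsets, line 13
  5: from update_gauge, line 20
  6: from main, line 37
  7: from audit_lot, line 24
A correct fix: line 11: replace `+` with `%`.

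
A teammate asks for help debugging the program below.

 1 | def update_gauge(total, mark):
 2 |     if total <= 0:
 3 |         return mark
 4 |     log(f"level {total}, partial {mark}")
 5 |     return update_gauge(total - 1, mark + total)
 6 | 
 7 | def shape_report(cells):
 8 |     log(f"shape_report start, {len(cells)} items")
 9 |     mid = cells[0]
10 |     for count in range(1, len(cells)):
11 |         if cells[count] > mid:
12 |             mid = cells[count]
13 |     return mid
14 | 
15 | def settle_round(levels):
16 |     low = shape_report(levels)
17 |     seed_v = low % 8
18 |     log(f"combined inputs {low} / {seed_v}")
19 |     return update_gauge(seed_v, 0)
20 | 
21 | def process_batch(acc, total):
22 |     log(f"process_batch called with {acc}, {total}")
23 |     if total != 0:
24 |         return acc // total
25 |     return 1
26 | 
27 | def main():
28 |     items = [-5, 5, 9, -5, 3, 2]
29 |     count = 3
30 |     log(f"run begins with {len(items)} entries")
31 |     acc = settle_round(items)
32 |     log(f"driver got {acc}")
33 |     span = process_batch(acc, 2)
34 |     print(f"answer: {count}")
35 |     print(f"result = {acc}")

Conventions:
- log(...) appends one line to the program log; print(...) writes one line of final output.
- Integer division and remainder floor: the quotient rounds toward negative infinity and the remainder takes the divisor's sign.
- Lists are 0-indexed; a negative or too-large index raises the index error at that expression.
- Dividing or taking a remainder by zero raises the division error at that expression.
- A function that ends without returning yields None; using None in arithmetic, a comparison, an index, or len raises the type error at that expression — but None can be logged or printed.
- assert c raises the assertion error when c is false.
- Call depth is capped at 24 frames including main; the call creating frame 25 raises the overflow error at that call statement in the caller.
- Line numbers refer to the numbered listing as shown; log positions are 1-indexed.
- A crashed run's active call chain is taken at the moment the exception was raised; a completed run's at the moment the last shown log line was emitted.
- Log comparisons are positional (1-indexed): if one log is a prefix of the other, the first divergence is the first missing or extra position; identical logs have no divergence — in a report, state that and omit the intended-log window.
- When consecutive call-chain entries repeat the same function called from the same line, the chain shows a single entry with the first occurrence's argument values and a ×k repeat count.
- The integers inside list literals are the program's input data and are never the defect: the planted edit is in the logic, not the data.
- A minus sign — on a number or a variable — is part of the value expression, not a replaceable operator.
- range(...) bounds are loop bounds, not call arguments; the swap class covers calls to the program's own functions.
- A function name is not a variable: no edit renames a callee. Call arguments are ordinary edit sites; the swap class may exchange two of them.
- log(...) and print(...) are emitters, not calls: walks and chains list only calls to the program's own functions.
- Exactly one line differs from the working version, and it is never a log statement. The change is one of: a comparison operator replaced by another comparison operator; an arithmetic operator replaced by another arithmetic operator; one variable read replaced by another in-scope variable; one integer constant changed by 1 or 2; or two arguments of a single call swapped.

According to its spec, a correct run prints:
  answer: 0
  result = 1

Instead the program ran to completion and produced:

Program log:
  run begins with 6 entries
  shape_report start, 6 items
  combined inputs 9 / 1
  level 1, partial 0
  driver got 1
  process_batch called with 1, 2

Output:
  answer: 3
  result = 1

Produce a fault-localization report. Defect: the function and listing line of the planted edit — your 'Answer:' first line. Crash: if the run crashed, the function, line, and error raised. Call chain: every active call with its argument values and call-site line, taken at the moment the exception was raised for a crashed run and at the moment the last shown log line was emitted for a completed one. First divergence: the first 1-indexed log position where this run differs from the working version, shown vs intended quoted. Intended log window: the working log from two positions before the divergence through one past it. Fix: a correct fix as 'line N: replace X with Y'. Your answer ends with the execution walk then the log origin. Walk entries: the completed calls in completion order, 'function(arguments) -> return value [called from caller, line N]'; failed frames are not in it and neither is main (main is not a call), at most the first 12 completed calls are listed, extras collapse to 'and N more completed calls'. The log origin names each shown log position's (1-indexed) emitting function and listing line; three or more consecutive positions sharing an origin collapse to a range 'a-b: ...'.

Answer: the defect is in main at line 34.
Key fact: The two runs log identically and part ways only at the printed values.
Call chain: main -> process_batch(1, 2) (called at line 33).
First divergence: none (the log streams are identical).
Execution walk:
  shape_report([-5, 5, 9, -5, 3, 2]) -> 9  [called from settle_round, line 16]
  update_gauge(0, 1) -> 1  [called from update_gauge, line 5]
  update_gauge(1, 0) -> 1  [called from settle_round, line 19]
  settle_round([-5, 5, 9, -5, 3, 2]) -> 1  [called from main, line 31]
  process_batch(1, 2) -> 0  [called from main, line 33]
Log origin:
  1: emitted by main (line 30)
  2: emitted by shape_report (line 8)
  3: emitted by settle_round (line 18)
  4: emitted by update_gauge (line 4)
  5: emitted by main (line 32)
  6: emitted by process_batch (line 22)
A correct fix: line 34: replace `count` with `span`.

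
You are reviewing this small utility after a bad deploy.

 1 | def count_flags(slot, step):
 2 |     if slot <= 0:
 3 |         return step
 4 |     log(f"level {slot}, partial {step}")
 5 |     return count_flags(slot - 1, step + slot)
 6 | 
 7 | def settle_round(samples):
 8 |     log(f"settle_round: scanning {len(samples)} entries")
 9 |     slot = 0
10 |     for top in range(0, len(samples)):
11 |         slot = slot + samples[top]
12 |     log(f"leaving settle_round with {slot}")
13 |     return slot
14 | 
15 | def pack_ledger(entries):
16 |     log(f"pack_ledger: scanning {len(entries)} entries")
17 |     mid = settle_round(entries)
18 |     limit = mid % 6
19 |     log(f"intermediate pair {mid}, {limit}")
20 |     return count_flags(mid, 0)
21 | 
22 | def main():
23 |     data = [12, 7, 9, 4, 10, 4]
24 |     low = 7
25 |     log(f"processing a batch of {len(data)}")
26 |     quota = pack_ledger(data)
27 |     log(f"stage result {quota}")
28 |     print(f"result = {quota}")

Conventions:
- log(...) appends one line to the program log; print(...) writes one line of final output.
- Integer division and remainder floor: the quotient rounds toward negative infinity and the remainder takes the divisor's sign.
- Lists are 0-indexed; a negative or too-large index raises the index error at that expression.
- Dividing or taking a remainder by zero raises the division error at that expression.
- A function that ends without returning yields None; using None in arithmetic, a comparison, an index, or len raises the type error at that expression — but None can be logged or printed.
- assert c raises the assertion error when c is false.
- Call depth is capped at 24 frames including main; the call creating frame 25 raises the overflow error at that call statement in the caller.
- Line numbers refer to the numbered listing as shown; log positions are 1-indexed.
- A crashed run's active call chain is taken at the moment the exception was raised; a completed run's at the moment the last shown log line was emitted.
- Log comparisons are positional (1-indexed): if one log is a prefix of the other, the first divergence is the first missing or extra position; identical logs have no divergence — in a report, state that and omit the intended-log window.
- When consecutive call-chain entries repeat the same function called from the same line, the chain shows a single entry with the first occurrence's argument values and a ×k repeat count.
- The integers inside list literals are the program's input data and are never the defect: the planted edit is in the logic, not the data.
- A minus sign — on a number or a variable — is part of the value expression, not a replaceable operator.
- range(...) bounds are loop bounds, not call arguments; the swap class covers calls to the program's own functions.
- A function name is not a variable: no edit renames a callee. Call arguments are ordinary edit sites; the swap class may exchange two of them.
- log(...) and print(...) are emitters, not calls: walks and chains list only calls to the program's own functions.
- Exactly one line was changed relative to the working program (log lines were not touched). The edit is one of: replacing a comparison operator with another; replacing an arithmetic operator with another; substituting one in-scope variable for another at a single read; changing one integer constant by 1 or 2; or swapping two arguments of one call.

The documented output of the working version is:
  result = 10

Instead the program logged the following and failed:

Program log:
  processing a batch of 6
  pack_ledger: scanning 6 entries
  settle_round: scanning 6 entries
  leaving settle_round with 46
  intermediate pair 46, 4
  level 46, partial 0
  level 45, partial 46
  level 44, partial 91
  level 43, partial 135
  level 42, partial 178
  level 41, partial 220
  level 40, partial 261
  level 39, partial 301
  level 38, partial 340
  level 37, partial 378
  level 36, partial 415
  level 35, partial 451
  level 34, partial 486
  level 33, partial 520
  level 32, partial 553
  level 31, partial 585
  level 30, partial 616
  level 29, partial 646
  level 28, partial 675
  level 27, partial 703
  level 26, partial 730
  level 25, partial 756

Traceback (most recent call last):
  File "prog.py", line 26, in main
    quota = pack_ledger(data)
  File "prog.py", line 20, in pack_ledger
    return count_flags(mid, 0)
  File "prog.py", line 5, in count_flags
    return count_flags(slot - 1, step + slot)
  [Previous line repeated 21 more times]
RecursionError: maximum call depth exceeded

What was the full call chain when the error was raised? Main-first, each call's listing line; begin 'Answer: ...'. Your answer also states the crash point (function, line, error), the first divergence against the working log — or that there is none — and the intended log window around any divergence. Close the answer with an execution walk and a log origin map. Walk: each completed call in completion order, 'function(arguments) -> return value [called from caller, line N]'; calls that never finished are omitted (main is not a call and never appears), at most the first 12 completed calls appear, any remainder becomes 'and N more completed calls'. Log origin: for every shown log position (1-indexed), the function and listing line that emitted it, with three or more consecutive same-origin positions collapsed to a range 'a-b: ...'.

Answer: main -> pack_ledger (called at line 26) -> count_flags (called at line 20) -> count_flags (called at line 5) ×21.
Core observation: Everything matches until log position 6, which reads 'level 46, partial 0' in place of 'level 4, partial 0'.
Crash: count_flags, line 5, RecursionError.
First divergence: position 6 — the shown line 'level 46, partial 0' should read 'level 4, partial 0'.
Intended log window:
  4: leaving settle_round with 46
  5: intermediate pair 46, 4
  6: level 4, partial 0
  7: level 3, partial 4
Execution walk:
  settle_round([12, 7, 9, 4, 10, 4]) -> 46  [called from pack_ledger, line 17]
Log origins:
  1: logged in main at line 25
  2: logged in pack_ledger at line 16
  3: logged in settle_round at line 8
  4: logged in settle_round at line 12
  5: logged in pack_ledger at line 19
  6-27: logged in count_flags at line 4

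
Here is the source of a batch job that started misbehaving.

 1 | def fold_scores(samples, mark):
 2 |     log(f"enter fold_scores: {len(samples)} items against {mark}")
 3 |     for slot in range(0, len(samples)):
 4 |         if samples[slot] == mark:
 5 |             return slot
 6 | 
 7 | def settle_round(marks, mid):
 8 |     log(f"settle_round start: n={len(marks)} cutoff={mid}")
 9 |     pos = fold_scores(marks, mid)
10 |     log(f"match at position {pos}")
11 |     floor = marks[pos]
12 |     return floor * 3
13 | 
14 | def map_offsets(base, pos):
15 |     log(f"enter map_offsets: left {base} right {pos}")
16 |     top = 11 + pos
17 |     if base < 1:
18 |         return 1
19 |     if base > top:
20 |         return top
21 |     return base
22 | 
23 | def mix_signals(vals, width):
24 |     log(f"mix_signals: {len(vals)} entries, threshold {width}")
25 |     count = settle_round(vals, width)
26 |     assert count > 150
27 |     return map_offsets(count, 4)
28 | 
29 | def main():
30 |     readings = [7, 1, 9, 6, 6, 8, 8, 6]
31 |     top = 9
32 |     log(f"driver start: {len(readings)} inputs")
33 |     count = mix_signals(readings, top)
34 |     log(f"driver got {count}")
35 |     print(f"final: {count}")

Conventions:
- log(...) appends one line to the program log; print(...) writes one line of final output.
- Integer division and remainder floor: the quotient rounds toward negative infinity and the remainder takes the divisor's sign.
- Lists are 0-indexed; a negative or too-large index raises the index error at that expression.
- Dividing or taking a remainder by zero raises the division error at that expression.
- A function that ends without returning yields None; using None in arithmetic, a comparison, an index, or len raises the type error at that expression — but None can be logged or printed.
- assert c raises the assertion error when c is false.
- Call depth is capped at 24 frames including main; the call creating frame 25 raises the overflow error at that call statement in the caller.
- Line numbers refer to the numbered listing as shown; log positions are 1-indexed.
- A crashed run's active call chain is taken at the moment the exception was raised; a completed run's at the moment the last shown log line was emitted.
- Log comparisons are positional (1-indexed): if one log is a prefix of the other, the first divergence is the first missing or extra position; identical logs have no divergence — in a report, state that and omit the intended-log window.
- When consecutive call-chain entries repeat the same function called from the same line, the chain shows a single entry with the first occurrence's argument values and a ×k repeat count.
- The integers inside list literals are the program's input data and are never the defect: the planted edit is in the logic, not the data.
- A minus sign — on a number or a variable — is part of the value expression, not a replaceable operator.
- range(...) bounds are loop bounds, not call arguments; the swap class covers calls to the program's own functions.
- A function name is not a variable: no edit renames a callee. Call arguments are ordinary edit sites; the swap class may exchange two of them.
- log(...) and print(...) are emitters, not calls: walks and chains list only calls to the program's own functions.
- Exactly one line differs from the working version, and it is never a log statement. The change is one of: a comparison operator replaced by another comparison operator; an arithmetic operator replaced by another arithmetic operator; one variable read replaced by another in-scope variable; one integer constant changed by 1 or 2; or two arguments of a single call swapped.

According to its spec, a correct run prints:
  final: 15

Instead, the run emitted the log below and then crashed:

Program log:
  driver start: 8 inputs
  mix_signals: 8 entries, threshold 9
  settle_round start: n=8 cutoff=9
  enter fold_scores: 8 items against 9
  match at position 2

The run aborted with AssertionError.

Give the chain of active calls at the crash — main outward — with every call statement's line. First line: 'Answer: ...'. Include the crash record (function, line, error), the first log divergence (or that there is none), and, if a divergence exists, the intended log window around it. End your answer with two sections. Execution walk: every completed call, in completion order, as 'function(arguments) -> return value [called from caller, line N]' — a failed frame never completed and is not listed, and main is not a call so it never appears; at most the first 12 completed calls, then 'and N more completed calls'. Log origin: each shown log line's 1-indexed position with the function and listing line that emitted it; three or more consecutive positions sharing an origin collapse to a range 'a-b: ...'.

Answer: main -> mix_signals (called at line 33).
The tell: A complete run would log 'enter map_offsets: left 27 right 4' next, but this one stopped at 5 lines.
Crash: mix_signals, line 26, AssertionError.
First divergence: position 6 (shown log ended at 5 lines; the working version continues: 'enter map_offsets: left 27 right 4').
Intended log window:
  4: enter fold_scores: 8 items against 9
  5: match at position 2
  6: enter map_offsets: left 27 right 4
  7: driver got 15
Execution walk:
  fold_scores([7, 1, 9, 6, 6, 8, 8, 6], 9) -> 2  [called from settle_round, line 9]
  settle_round([7, 1, 9, 6, 6, 8, 8, 6], 9) -> 27  [called from mix_signals, line 25]
Origin of each log line:
  1: from main, line 32
  2: from mix_signals, line 24
  3: from settle_round, line 8
  4: from fold_scores, line 2
  5: from settle_round, line 10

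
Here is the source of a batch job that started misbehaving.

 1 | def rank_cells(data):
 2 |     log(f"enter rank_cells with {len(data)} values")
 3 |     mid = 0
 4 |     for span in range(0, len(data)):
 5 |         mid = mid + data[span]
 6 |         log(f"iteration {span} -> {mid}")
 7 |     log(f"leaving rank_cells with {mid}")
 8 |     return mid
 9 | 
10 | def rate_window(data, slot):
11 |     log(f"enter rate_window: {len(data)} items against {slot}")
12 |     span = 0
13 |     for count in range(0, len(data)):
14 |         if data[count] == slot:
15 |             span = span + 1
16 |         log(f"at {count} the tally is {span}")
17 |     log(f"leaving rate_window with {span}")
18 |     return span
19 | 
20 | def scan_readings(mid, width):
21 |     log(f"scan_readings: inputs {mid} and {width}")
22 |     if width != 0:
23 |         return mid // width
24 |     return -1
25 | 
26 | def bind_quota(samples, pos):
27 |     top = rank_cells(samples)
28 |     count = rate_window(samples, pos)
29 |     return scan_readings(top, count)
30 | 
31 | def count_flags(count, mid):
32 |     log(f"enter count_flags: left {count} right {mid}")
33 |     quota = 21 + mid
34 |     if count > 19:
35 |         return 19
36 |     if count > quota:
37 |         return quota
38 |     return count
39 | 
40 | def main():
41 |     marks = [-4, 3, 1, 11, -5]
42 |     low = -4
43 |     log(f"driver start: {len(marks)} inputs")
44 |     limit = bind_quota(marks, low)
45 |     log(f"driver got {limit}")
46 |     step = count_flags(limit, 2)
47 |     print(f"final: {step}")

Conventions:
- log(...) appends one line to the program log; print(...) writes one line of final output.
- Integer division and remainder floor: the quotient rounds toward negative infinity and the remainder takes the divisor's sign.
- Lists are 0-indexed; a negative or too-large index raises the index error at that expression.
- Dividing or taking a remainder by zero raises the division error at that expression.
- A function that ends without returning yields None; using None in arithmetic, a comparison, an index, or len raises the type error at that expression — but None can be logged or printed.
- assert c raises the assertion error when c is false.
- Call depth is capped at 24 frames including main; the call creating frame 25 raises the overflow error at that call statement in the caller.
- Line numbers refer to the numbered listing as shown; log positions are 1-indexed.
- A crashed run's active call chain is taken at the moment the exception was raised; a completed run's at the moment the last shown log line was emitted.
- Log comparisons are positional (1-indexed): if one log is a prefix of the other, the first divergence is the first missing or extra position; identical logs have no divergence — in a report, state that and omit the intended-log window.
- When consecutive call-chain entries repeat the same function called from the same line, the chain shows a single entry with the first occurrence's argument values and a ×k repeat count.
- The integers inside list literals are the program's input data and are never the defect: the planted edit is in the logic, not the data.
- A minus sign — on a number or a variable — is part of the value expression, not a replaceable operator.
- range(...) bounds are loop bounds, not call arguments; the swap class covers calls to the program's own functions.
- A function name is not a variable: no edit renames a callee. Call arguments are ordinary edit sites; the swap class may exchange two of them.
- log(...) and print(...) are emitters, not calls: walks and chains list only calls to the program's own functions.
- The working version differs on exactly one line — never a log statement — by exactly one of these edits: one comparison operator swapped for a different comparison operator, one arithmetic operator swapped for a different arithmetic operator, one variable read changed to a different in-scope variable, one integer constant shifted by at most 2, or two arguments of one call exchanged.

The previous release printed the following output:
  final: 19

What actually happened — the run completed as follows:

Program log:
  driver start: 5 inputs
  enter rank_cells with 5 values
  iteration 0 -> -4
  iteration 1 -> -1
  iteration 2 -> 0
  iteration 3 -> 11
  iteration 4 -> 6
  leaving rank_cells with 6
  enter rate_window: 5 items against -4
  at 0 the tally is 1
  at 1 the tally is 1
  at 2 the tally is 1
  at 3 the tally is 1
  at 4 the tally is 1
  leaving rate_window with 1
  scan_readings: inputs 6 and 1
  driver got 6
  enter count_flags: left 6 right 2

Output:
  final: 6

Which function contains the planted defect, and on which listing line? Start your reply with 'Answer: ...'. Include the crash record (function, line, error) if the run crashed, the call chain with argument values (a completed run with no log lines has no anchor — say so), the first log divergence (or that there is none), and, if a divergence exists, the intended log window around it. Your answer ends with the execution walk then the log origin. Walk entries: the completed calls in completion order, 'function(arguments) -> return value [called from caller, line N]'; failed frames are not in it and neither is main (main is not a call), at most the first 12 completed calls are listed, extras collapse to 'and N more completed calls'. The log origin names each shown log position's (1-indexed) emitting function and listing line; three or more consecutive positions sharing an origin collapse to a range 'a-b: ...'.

Answer: the defect is in count_flags at line 34.
The tell: Every logged value matches the working version; the printed result is what differs.
Call chain: main -> count_flags(6, 2) (called at line 46).
First divergence: none (the log streams are identical).
Execution walk:
  rank_cells([-4, 3, 1, 11, -5]) -> 6  [called from bind_quota, line 27]
  rate_window([-4, 3, 1, 11, -5], -4) -> 1  [called from bind_quota, line 28]
  scan_readings(6, 1) -> 6  [called from bind_quota, line 29]
  bind_quota([-4, 3, 1, 11, -5], -4) -> 6  [called from main, line 44]
  count_flags(6, 2) -> 6  [called from main, line 46]
Log origins:
  1 — main, line 43
  2 — rank_cells, line 2
  3-7 — rank_cells, line 6
  8 — rank_cells, line 7
  9 — rate_window, line 11
  10-14 — rate_window, line 16
  15 — rate_window, line 17
  16 — scan_readings, line 21
  17 — main, line 45
  18 — count_flags, line 32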